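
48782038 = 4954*9847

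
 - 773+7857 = 7084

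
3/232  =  3/232 =0.01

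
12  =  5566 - 5554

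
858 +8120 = 8978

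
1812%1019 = 793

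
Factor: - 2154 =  - 2^1 * 3^1 * 359^1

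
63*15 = 945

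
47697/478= 47697/478 =99.78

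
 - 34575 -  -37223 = 2648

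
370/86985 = 74/17397 = 0.00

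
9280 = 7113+2167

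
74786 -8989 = 65797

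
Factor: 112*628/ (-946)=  - 35168/473=- 2^5*7^1*11^ ( - 1 )*43^( - 1 )* 157^1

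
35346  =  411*86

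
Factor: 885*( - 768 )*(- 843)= 572970240 = 2^8*3^3*5^1*59^1*281^1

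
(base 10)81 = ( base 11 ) 74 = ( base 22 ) 3F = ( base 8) 121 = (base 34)2D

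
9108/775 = 9108/775 = 11.75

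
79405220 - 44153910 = 35251310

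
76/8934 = 38/4467 = 0.01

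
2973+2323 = 5296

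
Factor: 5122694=2^1*419^1*6113^1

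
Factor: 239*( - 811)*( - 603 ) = 116878887 = 3^2 * 67^1* 239^1*811^1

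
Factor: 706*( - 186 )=- 2^2*3^1*31^1*353^1 = -  131316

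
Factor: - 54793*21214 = -2^1*157^1*349^1 * 10607^1 =-1162378702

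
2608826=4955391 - 2346565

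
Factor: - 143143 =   -  7^1 * 11^2*13^2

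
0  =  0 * 94492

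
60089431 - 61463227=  - 1373796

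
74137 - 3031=71106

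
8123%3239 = 1645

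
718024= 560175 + 157849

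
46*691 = 31786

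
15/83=15/83 = 0.18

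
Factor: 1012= 2^2 * 11^1*23^1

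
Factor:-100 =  - 2^2*5^2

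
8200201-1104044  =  7096157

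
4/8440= 1/2110 = 0.00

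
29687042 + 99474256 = 129161298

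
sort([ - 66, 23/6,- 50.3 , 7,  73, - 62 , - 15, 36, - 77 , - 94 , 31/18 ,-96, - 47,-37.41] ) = [-96,-94, - 77 , - 66,  -  62, - 50.3,-47  , - 37.41, - 15, 31/18,23/6, 7, 36, 73 ] 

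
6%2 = 0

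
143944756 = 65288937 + 78655819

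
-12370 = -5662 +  - 6708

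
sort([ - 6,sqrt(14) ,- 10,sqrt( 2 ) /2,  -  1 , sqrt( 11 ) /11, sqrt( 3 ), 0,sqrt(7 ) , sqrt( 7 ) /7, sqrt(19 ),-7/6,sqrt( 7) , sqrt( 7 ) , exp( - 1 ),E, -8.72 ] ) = [ - 10, - 8.72,- 6,-7/6 ,-1, 0,sqrt( 11)/11,exp( - 1),  sqrt( 7)/7, sqrt ( 2) /2,sqrt( 3),  sqrt( 7), sqrt( 7), sqrt(7), E , sqrt( 14 ),  sqrt( 19) ] 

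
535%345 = 190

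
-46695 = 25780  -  72475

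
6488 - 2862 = 3626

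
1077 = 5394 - 4317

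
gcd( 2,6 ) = 2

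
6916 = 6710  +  206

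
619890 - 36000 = 583890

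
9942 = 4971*2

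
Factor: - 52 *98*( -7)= 2^3  *  7^3*13^1 = 35672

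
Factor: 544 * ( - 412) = -2^7*17^1*103^1= - 224128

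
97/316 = 97/316= 0.31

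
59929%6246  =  3715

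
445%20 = 5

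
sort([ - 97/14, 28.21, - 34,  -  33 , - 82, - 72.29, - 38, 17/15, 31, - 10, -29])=[ - 82,  -  72.29,-38, - 34, - 33, - 29, - 10, - 97/14, 17/15,28.21, 31]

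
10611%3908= 2795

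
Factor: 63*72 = 2^3*3^4*7^1  =  4536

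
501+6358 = 6859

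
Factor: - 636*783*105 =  - 2^2*3^5*5^1*7^1*29^1 * 53^1 = -52288740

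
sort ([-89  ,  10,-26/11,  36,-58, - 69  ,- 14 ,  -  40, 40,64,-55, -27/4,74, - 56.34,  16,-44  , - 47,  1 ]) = [ - 89,- 69, - 58,-56.34, - 55, - 47 , - 44,-40,  -  14,- 27/4, - 26/11,1, 10,16,36,  40,64 , 74 ] 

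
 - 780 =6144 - 6924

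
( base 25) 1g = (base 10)41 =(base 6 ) 105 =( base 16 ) 29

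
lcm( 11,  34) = 374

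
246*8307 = 2043522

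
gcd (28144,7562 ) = 2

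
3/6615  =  1/2205 = 0.00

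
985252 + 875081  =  1860333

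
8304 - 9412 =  - 1108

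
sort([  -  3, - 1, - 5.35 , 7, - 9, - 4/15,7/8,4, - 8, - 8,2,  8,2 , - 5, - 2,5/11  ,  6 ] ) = [ - 9, - 8,-8,-5.35,- 5, - 3, - 2, - 1, - 4/15,5/11, 7/8,2,2,  4,6,7,8] 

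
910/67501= 130/9643=0.01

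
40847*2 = 81694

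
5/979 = 5/979 = 0.01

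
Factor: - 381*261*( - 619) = 3^3*29^1*127^1*619^1 = 61553979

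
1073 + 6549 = 7622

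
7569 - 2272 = 5297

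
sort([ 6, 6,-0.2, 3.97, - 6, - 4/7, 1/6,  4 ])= [  -  6, - 4/7, - 0.2,1/6,3.97,4, 6,6 ]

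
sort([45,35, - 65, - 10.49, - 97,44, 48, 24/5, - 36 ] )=[ - 97, - 65, - 36, - 10.49 , 24/5,35,44, 45,48]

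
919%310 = 299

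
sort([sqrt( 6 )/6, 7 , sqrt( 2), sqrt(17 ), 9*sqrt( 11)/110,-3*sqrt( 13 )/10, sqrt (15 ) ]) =[ - 3*sqrt( 13 ) /10,9*sqrt( 11 ) /110,sqrt( 6 )/6,sqrt( 2 ),sqrt(15 ),sqrt( 17 ),7] 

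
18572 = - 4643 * ( - 4)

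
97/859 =97/859 = 0.11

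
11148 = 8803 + 2345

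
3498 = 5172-1674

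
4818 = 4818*1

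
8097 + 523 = 8620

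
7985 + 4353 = 12338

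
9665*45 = 434925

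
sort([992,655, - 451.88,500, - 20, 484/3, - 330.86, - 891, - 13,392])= [ - 891, - 451.88, - 330.86 , - 20,-13 , 484/3,392,500,655, 992]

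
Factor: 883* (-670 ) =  - 591610 = -2^1*5^1*67^1*883^1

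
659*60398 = 39802282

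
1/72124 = 1/72124=0.00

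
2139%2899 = 2139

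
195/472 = 195/472=0.41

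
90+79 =169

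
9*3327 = 29943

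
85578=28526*3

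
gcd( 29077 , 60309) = 1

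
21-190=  - 169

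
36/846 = 2/47 = 0.04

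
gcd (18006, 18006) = 18006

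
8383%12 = 7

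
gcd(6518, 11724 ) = 2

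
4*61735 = 246940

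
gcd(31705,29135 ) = 5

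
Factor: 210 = 2^1*3^1*5^1 * 7^1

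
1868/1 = 1868  =  1868.00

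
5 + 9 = 14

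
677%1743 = 677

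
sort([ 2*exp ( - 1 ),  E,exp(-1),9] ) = [exp( - 1 ),  2*exp(-1), E,  9]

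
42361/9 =42361/9 = 4706.78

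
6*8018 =48108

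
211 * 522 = 110142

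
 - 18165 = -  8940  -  9225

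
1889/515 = 3 + 344/515 = 3.67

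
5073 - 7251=- 2178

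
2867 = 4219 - 1352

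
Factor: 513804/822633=188/301= 2^2*7^( - 1)*43^( - 1) * 47^1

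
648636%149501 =50632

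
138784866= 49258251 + 89526615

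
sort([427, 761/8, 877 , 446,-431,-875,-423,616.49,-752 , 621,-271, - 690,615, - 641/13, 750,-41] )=[ -875, - 752, - 690, - 431, - 423, - 271, - 641/13, - 41,761/8,427,446,615,616.49,621,750, 877 ] 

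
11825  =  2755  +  9070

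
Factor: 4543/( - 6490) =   -  7/10 = -2^ ( - 1)*5^( - 1) * 7^1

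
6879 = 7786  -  907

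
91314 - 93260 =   -  1946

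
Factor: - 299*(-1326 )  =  396474 = 2^1 *3^1*13^2*17^1*23^1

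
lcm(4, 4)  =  4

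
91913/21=91913/21= 4376.81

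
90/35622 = 5/1979 = 0.00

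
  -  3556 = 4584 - 8140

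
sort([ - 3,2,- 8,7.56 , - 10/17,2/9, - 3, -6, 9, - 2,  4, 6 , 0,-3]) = [ - 8, - 6, -3,  -  3,-3, - 2, - 10/17, 0,2/9,2,4, 6,7.56, 9]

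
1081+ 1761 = 2842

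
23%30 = 23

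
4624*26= 120224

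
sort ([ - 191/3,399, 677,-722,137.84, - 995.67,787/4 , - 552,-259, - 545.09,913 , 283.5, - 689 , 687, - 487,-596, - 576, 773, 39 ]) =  [ - 995.67, - 722,-689 , - 596, - 576, - 552, - 545.09, - 487 , - 259, - 191/3 , 39, 137.84,787/4,283.5 , 399, 677, 687,773, 913] 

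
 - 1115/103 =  - 11+ 18/103 = - 10.83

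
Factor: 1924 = 2^2 *13^1*37^1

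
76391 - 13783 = 62608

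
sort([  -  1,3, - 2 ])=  [-2, - 1, 3 ] 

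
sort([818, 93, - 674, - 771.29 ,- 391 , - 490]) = [ - 771.29, - 674, - 490 ,-391, 93,818]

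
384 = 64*6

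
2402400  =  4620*520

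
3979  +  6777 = 10756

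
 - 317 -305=-622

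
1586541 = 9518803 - 7932262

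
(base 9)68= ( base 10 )62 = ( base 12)52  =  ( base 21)2K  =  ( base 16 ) 3E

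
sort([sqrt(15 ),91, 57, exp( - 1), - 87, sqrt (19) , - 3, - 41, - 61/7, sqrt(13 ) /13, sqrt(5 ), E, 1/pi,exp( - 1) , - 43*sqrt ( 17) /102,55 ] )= [-87, - 41,  -  61/7,-3, - 43*sqrt( 17 )/102 , sqrt( 13 )/13,1/pi, exp ( - 1 ),exp(-1),sqrt(5 ), E, sqrt(15 ),sqrt(19 ), 55, 57 , 91 ] 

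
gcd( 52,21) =1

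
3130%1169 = 792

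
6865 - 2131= 4734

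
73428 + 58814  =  132242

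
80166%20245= 19431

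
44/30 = 1 + 7/15 = 1.47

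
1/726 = 1/726 = 0.00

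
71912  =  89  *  808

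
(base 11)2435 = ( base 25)529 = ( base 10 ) 3184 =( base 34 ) 2pm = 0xc70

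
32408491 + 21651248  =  54059739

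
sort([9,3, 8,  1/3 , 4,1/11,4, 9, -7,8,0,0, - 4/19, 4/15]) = [ - 7, - 4/19, 0, 0,1/11, 4/15,1/3, 3 , 4, 4, 8 , 8, 9,9]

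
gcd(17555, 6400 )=5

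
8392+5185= 13577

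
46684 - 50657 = -3973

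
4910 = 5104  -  194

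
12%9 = 3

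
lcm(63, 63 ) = 63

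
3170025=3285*965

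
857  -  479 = 378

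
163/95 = 1 + 68/95=1.72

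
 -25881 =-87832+61951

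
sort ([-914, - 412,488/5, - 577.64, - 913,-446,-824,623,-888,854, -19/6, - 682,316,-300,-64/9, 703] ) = [ - 914,- 913, - 888 ,-824,-682,-577.64,- 446, - 412, - 300,-64/9,-19/6,488/5,316,623,703,854 ] 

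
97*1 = 97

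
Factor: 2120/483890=2^2  *  11^(  -  1)*83^( - 1) =4/913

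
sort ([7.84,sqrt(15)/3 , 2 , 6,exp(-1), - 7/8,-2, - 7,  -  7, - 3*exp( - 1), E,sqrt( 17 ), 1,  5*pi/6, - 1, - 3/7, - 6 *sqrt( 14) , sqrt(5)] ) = [ - 6*sqrt (14), - 7, -7, - 2, - 3*exp(- 1 ) , - 1, - 7/8,- 3/7,exp( -1),1 , sqrt(15)/3,2,sqrt( 5),5*pi/6,E,sqrt (17), 6, 7.84 ]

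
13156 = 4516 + 8640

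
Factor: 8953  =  7^1 * 1279^1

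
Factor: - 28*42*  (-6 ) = 2^4*3^2*7^2 = 7056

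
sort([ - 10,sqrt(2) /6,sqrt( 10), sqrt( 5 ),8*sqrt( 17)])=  [ - 10, sqrt( 2 ) /6, sqrt ( 5), sqrt( 10), 8  *  sqrt( 17 ) ] 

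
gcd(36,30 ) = 6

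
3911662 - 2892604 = 1019058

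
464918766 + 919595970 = 1384514736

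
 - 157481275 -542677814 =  - 700159089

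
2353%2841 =2353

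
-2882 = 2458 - 5340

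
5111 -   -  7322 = 12433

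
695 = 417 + 278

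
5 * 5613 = 28065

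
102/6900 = 17/1150 = 0.01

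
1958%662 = 634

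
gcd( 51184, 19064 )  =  8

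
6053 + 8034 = 14087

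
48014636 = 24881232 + 23133404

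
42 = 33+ 9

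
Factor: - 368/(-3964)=2^2 *23^1*991^( - 1 )=   92/991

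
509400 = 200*2547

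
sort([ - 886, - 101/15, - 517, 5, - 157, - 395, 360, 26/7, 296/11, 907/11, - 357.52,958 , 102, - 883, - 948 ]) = [ - 948 , - 886, - 883, - 517, - 395,-357.52, - 157, - 101/15,26/7, 5, 296/11,907/11,  102,360,958]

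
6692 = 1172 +5520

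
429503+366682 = 796185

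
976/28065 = 976/28065 = 0.03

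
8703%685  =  483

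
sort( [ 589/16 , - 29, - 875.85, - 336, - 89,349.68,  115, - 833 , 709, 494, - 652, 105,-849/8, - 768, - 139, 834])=[ - 875.85, - 833, - 768, - 652, - 336,  -  139, - 849/8, - 89, - 29,589/16, 105,115,  349.68 , 494,  709,834]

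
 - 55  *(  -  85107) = 4680885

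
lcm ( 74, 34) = 1258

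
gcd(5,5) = 5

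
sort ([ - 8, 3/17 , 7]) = [ - 8,3/17  ,  7 ]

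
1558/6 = 779/3  =  259.67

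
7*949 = 6643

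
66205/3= 22068  +  1/3 = 22068.33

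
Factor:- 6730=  - 2^1*5^1*673^1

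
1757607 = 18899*93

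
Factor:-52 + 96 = 44 = 2^2*11^1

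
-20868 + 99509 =78641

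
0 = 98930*0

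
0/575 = 0 = 0.00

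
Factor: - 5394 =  - 2^1*3^1*29^1 * 31^1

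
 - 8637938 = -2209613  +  - 6428325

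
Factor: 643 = 643^1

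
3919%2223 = 1696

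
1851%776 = 299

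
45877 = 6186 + 39691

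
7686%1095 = 21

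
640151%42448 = 3431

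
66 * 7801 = 514866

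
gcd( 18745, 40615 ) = 5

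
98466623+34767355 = 133233978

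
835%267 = 34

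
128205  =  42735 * 3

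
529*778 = 411562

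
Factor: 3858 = 2^1*3^1  *  643^1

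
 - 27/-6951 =9/2317= 0.00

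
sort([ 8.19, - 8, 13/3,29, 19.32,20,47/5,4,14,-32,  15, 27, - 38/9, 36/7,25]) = [-32,  -  8  ,-38/9,4,13/3, 36/7,8.19 , 47/5,14,15 , 19.32,20,25,27, 29]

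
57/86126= 57/86126 = 0.00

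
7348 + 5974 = 13322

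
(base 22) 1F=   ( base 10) 37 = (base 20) 1h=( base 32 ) 15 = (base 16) 25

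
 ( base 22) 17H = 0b1010001111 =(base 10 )655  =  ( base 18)207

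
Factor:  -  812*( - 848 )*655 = 2^6*5^1*7^1*29^1*53^1*131^1 = 451017280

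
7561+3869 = 11430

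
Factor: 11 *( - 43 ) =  - 473 =- 11^1*43^1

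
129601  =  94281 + 35320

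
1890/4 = 472 + 1/2 = 472.50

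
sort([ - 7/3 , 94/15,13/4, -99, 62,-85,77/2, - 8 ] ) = [  -  99, - 85, - 8, - 7/3,  13/4,94/15 , 77/2,62 ] 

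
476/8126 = 14/239 = 0.06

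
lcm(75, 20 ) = 300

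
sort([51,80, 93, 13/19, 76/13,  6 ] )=[13/19, 76/13, 6,51,80, 93]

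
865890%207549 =35694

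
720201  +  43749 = 763950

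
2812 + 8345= 11157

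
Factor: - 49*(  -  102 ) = 4998 = 2^1*3^1* 7^2*17^1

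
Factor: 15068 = 2^2*3767^1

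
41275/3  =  13758 + 1/3 = 13758.33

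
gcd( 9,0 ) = 9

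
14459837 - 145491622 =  - 131031785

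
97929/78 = 1255 + 1/2 = 1255.50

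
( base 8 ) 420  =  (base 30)92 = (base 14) 156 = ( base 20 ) DC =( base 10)272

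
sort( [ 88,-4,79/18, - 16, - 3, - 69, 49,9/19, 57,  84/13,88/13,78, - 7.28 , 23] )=[ - 69, - 16, - 7.28, - 4, - 3,9/19,79/18,84/13,88/13 , 23,49,57,78,88]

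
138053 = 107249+30804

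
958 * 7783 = 7456114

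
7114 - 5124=1990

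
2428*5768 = 14004704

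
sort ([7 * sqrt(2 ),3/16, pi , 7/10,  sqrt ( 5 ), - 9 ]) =[ - 9,3/16, 7/10, sqrt( 5 ),pi,7 * sqrt(2 )]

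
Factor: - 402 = -2^1 * 3^1*67^1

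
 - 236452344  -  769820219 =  - 1006272563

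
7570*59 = 446630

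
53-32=21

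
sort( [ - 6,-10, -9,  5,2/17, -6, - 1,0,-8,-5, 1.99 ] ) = [ - 10, - 9, - 8, - 6, - 6,- 5, - 1,0,2/17,  1.99,  5]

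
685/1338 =685/1338 =0.51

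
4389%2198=2191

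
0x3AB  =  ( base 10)939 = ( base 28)15f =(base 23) 1HJ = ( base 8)1653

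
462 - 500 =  - 38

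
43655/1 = 43655 =43655.00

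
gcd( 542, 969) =1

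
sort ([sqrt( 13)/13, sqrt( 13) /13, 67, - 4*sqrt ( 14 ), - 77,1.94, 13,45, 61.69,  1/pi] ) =[ - 77, - 4*sqrt( 14 ), sqrt( 13)/13, sqrt( 13)/13,1/pi  ,  1.94, 13,45, 61.69,67]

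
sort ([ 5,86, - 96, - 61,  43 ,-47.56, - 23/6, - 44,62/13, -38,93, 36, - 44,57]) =[-96, - 61, - 47.56, - 44,  -  44,- 38, - 23/6,62/13, 5, 36, 43,57,86,93 ] 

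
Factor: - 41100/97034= - 2^1*3^1  *5^2*7^( - 1) * 29^(-1)*137^1*239^( - 1) = - 20550/48517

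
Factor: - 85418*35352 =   -  3019697136 = - 2^4*3^2*491^1 * 42709^1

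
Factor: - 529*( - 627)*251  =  3^1*11^1*19^1 * 23^2 * 251^1 = 83252433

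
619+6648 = 7267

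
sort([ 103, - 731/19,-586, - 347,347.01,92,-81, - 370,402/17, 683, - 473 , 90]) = [ - 586, - 473, -370, - 347, - 81, - 731/19,402/17,90, 92, 103, 347.01,683] 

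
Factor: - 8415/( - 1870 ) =9/2 =2^( - 1)*3^2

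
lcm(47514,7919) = 47514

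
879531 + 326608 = 1206139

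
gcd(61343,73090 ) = 1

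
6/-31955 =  - 1 + 31949/31955 = -0.00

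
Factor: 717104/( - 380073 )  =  - 2^4*3^(-1 )*44819^1 * 126691^ ( - 1) 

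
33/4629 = 11/1543 = 0.01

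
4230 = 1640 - -2590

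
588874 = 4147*142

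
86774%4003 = 2711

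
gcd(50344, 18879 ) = 6293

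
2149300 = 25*85972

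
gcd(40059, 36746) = 1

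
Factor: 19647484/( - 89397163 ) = - 2^2*367^(  -  1)*243589^( -1 )* 4911871^1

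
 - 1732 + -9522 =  - 11254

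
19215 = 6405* 3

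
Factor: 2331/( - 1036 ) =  - 9/4 = - 2^(  -  2)*3^2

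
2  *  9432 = 18864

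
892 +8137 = 9029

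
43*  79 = 3397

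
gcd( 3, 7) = 1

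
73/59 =1 + 14/59= 1.24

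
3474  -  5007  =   - 1533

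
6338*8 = 50704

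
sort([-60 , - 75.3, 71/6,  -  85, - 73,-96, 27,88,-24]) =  [- 96, - 85, - 75.3, - 73,-60,- 24, 71/6, 27, 88] 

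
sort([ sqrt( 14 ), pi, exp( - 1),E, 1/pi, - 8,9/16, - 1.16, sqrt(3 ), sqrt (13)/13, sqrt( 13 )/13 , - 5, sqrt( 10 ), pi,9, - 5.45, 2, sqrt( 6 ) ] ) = [ - 8, - 5.45, - 5, - 1.16, sqrt( 13)/13,sqrt( 13)/13, 1/pi, exp( - 1), 9/16,sqrt(3),2, sqrt(6), E,  pi , pi , sqrt(10),sqrt ( 14) , 9]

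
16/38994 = 8/19497= 0.00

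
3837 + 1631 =5468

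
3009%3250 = 3009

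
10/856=5/428 = 0.01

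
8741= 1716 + 7025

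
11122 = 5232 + 5890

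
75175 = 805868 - 730693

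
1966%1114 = 852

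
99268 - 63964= 35304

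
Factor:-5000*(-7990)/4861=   39950000/4861 = 2^4*5^5*17^1*47^1*4861^( - 1 ) 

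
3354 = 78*43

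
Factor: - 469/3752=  - 1/8 = - 2^(-3)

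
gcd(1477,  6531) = 7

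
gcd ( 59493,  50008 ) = 7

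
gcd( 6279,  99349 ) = 1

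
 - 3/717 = -1 + 238/239 = - 0.00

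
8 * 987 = 7896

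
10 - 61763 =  - 61753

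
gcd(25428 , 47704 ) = 4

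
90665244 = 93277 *972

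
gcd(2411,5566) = 1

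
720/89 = 720/89 = 8.09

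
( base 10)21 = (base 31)L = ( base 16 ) 15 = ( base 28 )L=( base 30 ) L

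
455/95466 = 65/13638 = 0.00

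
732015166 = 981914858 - 249899692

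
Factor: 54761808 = 2^4 * 3^1*1140871^1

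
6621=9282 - 2661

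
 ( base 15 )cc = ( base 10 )192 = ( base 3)21010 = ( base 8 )300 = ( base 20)9c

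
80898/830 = 97 + 194/415 = 97.47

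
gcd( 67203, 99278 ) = 1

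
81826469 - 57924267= 23902202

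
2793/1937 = 1 +856/1937=1.44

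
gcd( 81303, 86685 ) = 3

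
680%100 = 80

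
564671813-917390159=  - 352718346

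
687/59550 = 229/19850=0.01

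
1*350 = 350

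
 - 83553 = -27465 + -56088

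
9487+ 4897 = 14384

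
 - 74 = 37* (  -  2 ) 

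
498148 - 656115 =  - 157967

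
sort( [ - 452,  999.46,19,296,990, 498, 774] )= [  -  452, 19,296,498,774, 990, 999.46 ] 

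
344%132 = 80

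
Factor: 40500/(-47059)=-2^2*3^4*5^3*47059^(  -  1)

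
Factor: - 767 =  - 13^1* 59^1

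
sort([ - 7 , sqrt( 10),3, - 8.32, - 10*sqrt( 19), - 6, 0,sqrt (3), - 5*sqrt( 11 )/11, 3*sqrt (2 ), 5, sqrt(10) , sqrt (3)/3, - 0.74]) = [  -  10 *sqrt (19 ), - 8.32  ,-7, -6,  -  5*sqrt(11)/11, - 0.74,0,sqrt( 3) /3  ,  sqrt (3 ), 3,sqrt (10 ),sqrt (10), 3*sqrt( 2 ), 5]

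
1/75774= 1/75774= 0.00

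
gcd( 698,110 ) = 2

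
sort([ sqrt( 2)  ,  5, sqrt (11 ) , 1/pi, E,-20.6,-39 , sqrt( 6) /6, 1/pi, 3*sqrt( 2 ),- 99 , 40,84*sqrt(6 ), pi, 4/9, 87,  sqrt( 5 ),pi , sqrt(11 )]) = [ - 99, - 39, - 20.6, 1/pi  ,  1/pi,sqrt(6)/6, 4/9,sqrt( 2),sqrt(5),E,  pi , pi,sqrt( 11 ),sqrt( 11 ),3 *sqrt(2 ), 5, 40,  87, 84*sqrt( 6)]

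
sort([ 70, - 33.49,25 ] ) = [ - 33.49,25, 70]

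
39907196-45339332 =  - 5432136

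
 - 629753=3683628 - 4313381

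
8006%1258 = 458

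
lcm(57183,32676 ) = 228732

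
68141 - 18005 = 50136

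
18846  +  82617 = 101463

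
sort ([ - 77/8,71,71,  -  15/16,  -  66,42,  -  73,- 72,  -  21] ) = [- 73,-72 ,-66, - 21,  -  77/8,- 15/16,42, 71,  71] 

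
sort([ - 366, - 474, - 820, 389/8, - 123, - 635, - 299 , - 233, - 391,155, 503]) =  [- 820,  -  635, - 474, - 391, - 366,-299, - 233, - 123 , 389/8, 155,503] 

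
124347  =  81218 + 43129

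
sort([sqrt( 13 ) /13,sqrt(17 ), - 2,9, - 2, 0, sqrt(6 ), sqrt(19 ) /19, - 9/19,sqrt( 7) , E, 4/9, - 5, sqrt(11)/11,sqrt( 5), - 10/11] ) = [-5, - 2, - 2, - 10/11, - 9/19,0,sqrt( 19 ) /19,  sqrt ( 13 )/13 , sqrt( 11)/11,4/9,  sqrt ( 5),sqrt( 6 ),  sqrt ( 7),E , sqrt( 17), 9] 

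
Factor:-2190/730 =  - 3^1 = - 3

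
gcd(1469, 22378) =1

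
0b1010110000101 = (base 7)22030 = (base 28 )70L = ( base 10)5509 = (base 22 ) B89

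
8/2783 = 8/2783 = 0.00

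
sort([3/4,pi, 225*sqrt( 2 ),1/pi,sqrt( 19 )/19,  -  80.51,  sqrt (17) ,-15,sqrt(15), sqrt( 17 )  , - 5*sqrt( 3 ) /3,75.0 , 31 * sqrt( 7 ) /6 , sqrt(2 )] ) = [ - 80.51,  -  15, - 5*sqrt ( 3 )/3, sqrt(19 )/19, 1/pi,3/4,sqrt( 2), pi,  sqrt(15 ),sqrt( 17 ),sqrt( 17),31 * sqrt(7 ) /6,75.0 , 225*sqrt (2 ) ]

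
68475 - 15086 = 53389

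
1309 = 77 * 17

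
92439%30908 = 30623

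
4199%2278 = 1921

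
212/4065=212/4065 = 0.05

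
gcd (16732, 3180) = 4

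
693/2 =346 + 1/2 = 346.50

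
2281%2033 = 248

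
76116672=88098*864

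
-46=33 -79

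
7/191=7/191 = 0.04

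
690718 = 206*3353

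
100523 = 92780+7743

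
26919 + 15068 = 41987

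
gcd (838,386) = 2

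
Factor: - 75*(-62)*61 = 2^1*3^1*5^2*31^1*61^1 = 283650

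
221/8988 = 221/8988 = 0.02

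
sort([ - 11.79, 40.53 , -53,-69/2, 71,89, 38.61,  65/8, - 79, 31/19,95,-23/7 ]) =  [ - 79, - 53, - 69/2,-11.79, - 23/7, 31/19, 65/8, 38.61 , 40.53, 71, 89,95 ]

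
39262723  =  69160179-29897456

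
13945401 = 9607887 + 4337514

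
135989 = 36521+99468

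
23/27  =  23/27 = 0.85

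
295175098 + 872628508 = 1167803606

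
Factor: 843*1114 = 2^1*3^1*281^1 * 557^1 = 939102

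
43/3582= 43/3582 = 0.01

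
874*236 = 206264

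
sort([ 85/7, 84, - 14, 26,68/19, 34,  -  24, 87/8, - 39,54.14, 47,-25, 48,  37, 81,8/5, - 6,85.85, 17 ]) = [ - 39, - 25,-24, - 14,-6, 8/5, 68/19, 87/8,  85/7,17 , 26,  34,37, 47,48,54.14, 81, 84, 85.85] 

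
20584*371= 7636664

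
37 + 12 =49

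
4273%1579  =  1115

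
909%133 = 111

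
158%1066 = 158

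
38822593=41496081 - 2673488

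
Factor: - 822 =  - 2^1* 3^1*137^1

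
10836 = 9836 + 1000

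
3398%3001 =397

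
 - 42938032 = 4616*( - 9302)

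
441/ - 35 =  - 63/5 = - 12.60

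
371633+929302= 1300935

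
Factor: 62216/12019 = 2^3*11^1*17^( - 1) = 88/17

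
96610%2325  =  1285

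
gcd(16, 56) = 8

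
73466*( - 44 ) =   -  3232504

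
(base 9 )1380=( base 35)tt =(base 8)2024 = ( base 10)1044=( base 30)14o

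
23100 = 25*924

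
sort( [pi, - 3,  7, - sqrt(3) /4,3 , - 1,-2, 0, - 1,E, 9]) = [ - 3, - 2,  -  1, - 1 , - sqrt(3 )/4, 0, E, 3,pi,7, 9]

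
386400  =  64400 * 6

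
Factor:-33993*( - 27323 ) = 3^3 * 89^1*307^1*1259^1= 928790739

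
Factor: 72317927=11^1  *6574357^1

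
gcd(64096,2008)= 8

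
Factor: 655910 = 2^1*5^1*107^1 * 613^1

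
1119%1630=1119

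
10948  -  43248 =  - 32300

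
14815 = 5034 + 9781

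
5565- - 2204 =7769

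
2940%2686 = 254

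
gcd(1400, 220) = 20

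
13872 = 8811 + 5061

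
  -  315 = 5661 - 5976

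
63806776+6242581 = 70049357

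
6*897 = 5382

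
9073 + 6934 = 16007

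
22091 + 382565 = 404656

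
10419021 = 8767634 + 1651387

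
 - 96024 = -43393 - 52631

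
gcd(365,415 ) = 5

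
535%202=131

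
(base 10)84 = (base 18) 4C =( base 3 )10010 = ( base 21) 40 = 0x54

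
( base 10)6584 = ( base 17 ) 15D5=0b1100110111000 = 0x19b8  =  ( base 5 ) 202314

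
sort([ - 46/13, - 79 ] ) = [-79, - 46/13 ] 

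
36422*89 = 3241558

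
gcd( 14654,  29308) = 14654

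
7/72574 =7/72574 = 0.00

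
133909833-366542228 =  - 232632395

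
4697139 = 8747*537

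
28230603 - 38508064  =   - 10277461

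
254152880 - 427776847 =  - 173623967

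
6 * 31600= 189600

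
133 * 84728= 11268824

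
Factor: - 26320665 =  - 3^1*5^1*7^1*250673^1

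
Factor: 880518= 2^1*3^1*101^1*1453^1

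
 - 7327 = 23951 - 31278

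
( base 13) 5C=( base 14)57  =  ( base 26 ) 2p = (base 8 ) 115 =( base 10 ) 77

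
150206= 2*75103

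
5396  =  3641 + 1755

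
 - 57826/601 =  - 97 + 471/601= - 96.22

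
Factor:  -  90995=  - 5^1*18199^1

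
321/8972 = 321/8972 = 0.04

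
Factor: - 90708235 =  - 5^1*18141647^1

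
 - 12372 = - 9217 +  -3155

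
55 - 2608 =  - 2553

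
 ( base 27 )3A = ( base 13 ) 70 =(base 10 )91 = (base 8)133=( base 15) 61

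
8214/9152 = 4107/4576 = 0.90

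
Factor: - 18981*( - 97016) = 1841460696 = 2^3 * 3^3 * 19^1*37^1 * 67^1 * 181^1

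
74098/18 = 37049/9 = 4116.56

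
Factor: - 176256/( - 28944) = 408/67 = 2^3*3^1*17^1 *67^( - 1)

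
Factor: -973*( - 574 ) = 558502 = 2^1 * 7^2*41^1*139^1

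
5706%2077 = 1552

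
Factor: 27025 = 5^2 * 23^1*47^1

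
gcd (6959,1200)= 1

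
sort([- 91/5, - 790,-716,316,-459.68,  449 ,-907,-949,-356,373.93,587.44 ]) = [-949, - 907,- 790, - 716,-459.68, - 356,  -  91/5, 316, 373.93, 449,587.44 ] 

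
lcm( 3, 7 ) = 21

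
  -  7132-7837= - 14969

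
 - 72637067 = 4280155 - 76917222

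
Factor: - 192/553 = -2^6*3^1*7^ (- 1)*79^( - 1)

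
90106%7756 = 4790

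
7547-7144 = 403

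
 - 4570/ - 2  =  2285+0/1 = 2285.00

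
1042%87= 85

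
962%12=2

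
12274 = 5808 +6466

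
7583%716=423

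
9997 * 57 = 569829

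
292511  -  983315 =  - 690804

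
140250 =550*255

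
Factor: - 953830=-2^1 * 5^1*95383^1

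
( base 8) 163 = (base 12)97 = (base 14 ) 83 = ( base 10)115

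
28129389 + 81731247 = 109860636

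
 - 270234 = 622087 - 892321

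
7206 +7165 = 14371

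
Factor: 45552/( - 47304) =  - 2^1*3^( - 3)* 13^1 =- 26/27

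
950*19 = 18050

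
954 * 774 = 738396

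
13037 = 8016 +5021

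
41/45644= 41/45644=0.00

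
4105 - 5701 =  - 1596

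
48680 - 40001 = 8679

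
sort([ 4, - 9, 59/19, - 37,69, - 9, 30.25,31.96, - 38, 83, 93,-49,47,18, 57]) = [ - 49, - 38, - 37,-9, - 9, 59/19, 4, 18, 30.25, 31.96, 47 , 57,69 , 83,93] 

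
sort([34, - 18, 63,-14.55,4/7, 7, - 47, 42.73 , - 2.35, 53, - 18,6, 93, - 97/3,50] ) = [ -47, - 97/3,-18, - 18,- 14.55,-2.35,4/7, 6, 7, 34, 42.73, 50,53, 63, 93] 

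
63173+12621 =75794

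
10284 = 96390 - 86106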